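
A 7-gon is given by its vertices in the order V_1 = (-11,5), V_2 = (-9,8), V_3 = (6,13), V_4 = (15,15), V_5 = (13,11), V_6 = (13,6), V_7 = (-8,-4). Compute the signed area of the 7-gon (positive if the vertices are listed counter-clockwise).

-248

Σ = (-43) + (-165) + (-105) + (-30) + (-65) + (-4) + (-84) = -496
Signed area = Σ/2 = -248 (negative ⇒ clockwise traversal).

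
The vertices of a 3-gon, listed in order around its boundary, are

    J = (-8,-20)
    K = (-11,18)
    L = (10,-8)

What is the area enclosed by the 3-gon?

Σ = (-364) + (-92) + (-264) = -720
Area = |Σ|/2 = 360.

360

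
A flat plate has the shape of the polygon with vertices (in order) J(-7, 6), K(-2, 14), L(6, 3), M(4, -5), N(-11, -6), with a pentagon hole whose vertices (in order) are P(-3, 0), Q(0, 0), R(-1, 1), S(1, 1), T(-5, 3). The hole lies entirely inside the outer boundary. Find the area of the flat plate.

Outer boundary:
Apply Gauss's area formula: 2A = Σ (x_i·y_{i+1} − x_{i+1}·y_i), indices taken mod 5.
Σ = (-86) + (-90) + (-42) + (-79) + (-108) = -405
Area = |Σ|/2 = 202.5.
Hole:
Apply Gauss's area formula: 2A = Σ (x_i·y_{i+1} − x_{i+1}·y_i), indices taken mod 5.
Σ = (0) + (0) + (-2) + (8) + (9) = 15
Area = |Σ|/2 = 7.5.
Net area = 202.5 − 7.5 = 195.

195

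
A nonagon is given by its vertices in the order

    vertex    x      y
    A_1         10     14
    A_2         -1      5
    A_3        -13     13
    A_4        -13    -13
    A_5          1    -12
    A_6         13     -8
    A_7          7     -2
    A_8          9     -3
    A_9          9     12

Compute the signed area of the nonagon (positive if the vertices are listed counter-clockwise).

A_1→A_2: (10)(5) − (-1)(14) = 64
A_2→A_3: (-1)(13) − (-13)(5) = 52
A_3→A_4: (-13)(-13) − (-13)(13) = 338
A_4→A_5: (-13)(-12) − (1)(-13) = 169
A_5→A_6: (1)(-8) − (13)(-12) = 148
A_6→A_7: (13)(-2) − (7)(-8) = 30
A_7→A_8: (7)(-3) − (9)(-2) = -3
A_8→A_9: (9)(12) − (9)(-3) = 135
A_9→A_1: (9)(14) − (10)(12) = 6
Σ = 939
Signed area = Σ/2 = 469.5 (positive ⇒ counter-clockwise traversal).

469.5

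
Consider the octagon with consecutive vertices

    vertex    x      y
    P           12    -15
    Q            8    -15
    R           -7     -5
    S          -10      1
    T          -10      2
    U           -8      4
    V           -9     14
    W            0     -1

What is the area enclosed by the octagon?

Σ = (-60) + (-145) + (-57) + (-10) + (-24) + (-76) + (9) + (12) = -351
Area = |Σ|/2 = 175.5.

175.5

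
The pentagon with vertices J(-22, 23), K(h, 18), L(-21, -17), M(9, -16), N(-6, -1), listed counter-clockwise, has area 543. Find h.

-22

The doubled signed area Σ (x_i y_{i+1} − x_{i+1} y_i) is linear in h.
With h=0 it equals 206; the coefficient of h is -40 (from the two edges through K).
So -40·h + 206 = 2·543 = 1086 ⇒ h = -22.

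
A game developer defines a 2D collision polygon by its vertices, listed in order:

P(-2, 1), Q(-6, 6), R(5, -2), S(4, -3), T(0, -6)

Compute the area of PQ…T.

33.5

P→Q: (-2)(6) − (-6)(1) = -6
Q→R: (-6)(-2) − (5)(6) = -18
R→S: (5)(-3) − (4)(-2) = -7
S→T: (4)(-6) − (0)(-3) = -24
T→P: (0)(1) − (-2)(-6) = -12
Σ = -67
Area = |Σ|/2 = 33.5.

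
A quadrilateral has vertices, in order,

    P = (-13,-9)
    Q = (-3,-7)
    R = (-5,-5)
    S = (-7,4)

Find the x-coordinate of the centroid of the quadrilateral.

Apply the surveyor's formula. First the cross-terms c_i = x_i·y_{i+1} − x_{i+1}·y_i:
  64, -20, -55, 115  ⇒  2A = 104, A = 52.
Then Σ (x_i + x_{i+1})·c_i = -2504, so x̄ = -2504 / (6·52) = -313/39.

-313/39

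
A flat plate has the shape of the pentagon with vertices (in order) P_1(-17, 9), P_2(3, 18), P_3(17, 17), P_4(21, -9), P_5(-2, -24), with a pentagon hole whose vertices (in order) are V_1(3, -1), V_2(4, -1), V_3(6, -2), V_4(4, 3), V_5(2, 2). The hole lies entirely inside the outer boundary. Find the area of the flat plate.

1013.5

Outer boundary:
Apply the surveyor's formula: 2A = Σ (x_i·y_{i+1} − x_{i+1}·y_i), indices taken mod 5.
Σ = (-333) + (-255) + (-510) + (-522) + (-426) = -2046
Area = |Σ|/2 = 1023.
Hole:
Apply the surveyor's formula: 2A = Σ (x_i·y_{i+1} − x_{i+1}·y_i), indices taken mod 5.
Σ = (1) + (-2) + (26) + (2) + (-8) = 19
Area = |Σ|/2 = 9.5.
Net area = 1023 − 9.5 = 1013.5.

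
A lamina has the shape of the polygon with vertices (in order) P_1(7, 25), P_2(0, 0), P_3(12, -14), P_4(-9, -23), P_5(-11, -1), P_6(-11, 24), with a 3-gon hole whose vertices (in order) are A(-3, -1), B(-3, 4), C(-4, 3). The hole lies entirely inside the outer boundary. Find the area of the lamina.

679.5

Outer boundary:
Cross-terms: 0, 0, -402, -244, -275, -443  ⇒  Σ = -1364
Area = |Σ|/2 = 682.
Hole:
Apply the surveyor's formula: 2A = Σ (x_i·y_{i+1} − x_{i+1}·y_i), indices taken mod 3.
A→B: (-3)(4) − (-3)(-1) = -15
B→C: (-3)(3) − (-4)(4) = 7
C→A: (-4)(-1) − (-3)(3) = 13
Σ = 5
Area = |Σ|/2 = 2.5.
Net area = 682 − 2.5 = 679.5.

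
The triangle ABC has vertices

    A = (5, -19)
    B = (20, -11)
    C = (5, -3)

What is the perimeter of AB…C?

50

|AB| = √((15)² + (8)²) = √289 = 17
|BC| = √((-15)² + (8)²) = √289 = 17
|CA| = √((0)² + (-16)²) = √256 = 16
Perimeter = 17 + 17 + 16 = 50.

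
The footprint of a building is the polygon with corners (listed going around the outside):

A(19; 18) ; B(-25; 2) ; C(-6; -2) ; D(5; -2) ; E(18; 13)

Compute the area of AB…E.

Apply the shoelace formula: 2A = Σ (x_i·y_{i+1} − x_{i+1}·y_i), indices taken mod 5.
Σ = (488) + (62) + (22) + (101) + (77) = 750
Area = |Σ|/2 = 375.

375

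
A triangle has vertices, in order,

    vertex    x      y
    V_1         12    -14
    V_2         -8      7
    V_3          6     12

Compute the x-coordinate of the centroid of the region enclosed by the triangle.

10/3

Apply the surveyor's formula. First the cross-terms c_i = x_i·y_{i+1} − x_{i+1}·y_i:
  -28, -138, -228  ⇒  2A = -394, A = -197.
Then Σ (x_i + x_{i+1})·c_i = -3940, so x̄ = -3940 / (6·(-197)) = 10/3.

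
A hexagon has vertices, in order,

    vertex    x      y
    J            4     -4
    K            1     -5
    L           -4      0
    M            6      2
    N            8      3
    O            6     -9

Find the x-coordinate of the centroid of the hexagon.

287/90

Apply Gauss's area formula. First the cross-terms c_i = x_i·y_{i+1} − x_{i+1}·y_i:
  -16, -20, -8, 2, -90, 12  ⇒  2A = -120, A = -60.
Then Σ (x_i + x_{i+1})·c_i = -1148, so x̄ = -1148 / (6·(-60)) = 287/90.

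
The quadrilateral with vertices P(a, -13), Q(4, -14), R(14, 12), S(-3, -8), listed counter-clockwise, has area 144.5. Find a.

The doubled signed area Σ (x_i y_{i+1} − x_{i+1} y_i) is linear in a.
With a=0 it equals 259; the coefficient of a is -6 (from the two edges through P).
So -6·a + 259 = 2·144.5 = 289 ⇒ a = -5.

-5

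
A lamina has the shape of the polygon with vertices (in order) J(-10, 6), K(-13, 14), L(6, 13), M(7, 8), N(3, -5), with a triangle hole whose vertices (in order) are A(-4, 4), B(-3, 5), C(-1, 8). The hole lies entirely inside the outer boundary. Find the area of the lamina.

Outer boundary:
Apply the shoelace (surveyor's) formula: 2A = Σ (x_i·y_{i+1} − x_{i+1}·y_i), indices taken mod 5.
Cross-terms: -62, -253, -43, -59, -32  ⇒  Σ = -449
Area = |Σ|/2 = 224.5.
Hole:
Cross-terms: -8, -19, 28  ⇒  Σ = 1
Area = |Σ|/2 = 0.5.
Net area = 224.5 − 0.5 = 224.

224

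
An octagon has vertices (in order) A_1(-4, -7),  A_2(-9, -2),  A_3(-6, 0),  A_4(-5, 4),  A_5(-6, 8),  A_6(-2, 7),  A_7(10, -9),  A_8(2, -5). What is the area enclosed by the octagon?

Cross-terms: -55, -12, -24, -16, -26, -52, -32, -34  ⇒  Σ = -251
Area = |Σ|/2 = 125.5.

125.5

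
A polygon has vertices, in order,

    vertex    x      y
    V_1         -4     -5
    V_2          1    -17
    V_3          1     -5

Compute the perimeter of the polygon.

|V_1V_2| = √((5)² + (-12)²) = √169 = 13
|V_2V_3| = √((0)² + (12)²) = √144 = 12
|V_3V_1| = √((-5)² + (0)²) = √25 = 5
Perimeter = 13 + 12 + 5 = 30.

30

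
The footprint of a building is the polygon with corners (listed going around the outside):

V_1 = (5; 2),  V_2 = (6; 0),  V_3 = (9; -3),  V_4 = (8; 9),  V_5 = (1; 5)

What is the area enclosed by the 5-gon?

41.5

Apply the shoelace (surveyor's) formula: 2A = Σ (x_i·y_{i+1} − x_{i+1}·y_i), indices taken mod 5.
V_1→V_2: (5)(0) − (6)(2) = -12
V_2→V_3: (6)(-3) − (9)(0) = -18
V_3→V_4: (9)(9) − (8)(-3) = 105
V_4→V_5: (8)(5) − (1)(9) = 31
V_5→V_1: (1)(2) − (5)(5) = -23
Σ = 83
Area = |Σ|/2 = 41.5.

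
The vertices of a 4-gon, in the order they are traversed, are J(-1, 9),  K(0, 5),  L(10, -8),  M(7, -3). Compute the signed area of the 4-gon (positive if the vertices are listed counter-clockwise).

Apply the shoelace formula: 2A = Σ (x_i·y_{i+1} − x_{i+1}·y_i), indices taken mod 4.
Cross-terms: -5, -50, 26, 60  ⇒  Σ = 31
Signed area = Σ/2 = 15.5 (positive ⇒ counter-clockwise traversal).

15.5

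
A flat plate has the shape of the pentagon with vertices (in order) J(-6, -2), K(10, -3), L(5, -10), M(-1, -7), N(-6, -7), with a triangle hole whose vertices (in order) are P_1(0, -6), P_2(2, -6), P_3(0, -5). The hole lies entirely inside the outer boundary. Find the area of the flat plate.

Outer boundary:
Apply the shoelace (surveyor's) formula: 2A = Σ (x_i·y_{i+1} − x_{i+1}·y_i), indices taken mod 5.
Σ = (38) + (-85) + (-45) + (-35) + (-30) = -157
Area = |Σ|/2 = 78.5.
Hole:
P_1→P_2: (0)(-6) − (2)(-6) = 12
P_2→P_3: (2)(-5) − (0)(-6) = -10
P_3→P_1: (0)(-6) − (0)(-5) = 0
Σ = 2
Area = |Σ|/2 = 1.
Net area = 78.5 − 1 = 77.5.

77.5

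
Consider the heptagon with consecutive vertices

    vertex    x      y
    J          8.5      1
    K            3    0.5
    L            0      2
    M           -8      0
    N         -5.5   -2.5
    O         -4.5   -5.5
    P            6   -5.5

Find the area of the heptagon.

Apply the shoelace (surveyor's) formula: 2A = Σ (x_i·y_{i+1} − x_{i+1}·y_i), indices taken mod 7.
J→K: (8.5)(0.5) − (3)(1) = 1.25
K→L: (3)(2) − (0)(0.5) = 6
L→M: (0)(0) − (-8)(2) = 16
M→N: (-8)(-2.5) − (-5.5)(0) = 20
N→O: (-5.5)(-5.5) − (-4.5)(-2.5) = 19
O→P: (-4.5)(-5.5) − (6)(-5.5) = 57.75
P→J: (6)(1) − (8.5)(-5.5) = 52.75
Σ = 172.75
Area = |Σ|/2 = 86.375.

86.375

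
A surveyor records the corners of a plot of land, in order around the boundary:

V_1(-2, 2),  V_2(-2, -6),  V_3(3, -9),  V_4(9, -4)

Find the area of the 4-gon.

Apply the shoelace formula: 2A = Σ (x_i·y_{i+1} − x_{i+1}·y_i), indices taken mod 4.
Σ = (16) + (36) + (69) + (10) = 131
Area = |Σ|/2 = 65.5.

65.5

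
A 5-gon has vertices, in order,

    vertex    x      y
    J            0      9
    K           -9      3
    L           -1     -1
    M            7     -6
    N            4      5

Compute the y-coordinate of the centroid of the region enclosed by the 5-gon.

Apply the shoelace formula. First the cross-terms c_i = x_i·y_{i+1} − x_{i+1}·y_i:
  81, 12, 13, 59, 36  ⇒  2A = 201, A = 100.5.
Then Σ (y_i + y_{i+1})·c_i = 1350, so ȳ = 1350 / (6·100.5) = 150/67.

150/67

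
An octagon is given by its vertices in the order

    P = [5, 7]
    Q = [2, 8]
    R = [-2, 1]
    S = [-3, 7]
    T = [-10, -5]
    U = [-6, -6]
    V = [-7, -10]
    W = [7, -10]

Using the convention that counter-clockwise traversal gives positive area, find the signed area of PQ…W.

Apply the shoelace formula: 2A = Σ (x_i·y_{i+1} − x_{i+1}·y_i), indices taken mod 8.
P→Q: (5)(8) − (2)(7) = 26
Q→R: (2)(1) − (-2)(8) = 18
R→S: (-2)(7) − (-3)(1) = -11
S→T: (-3)(-5) − (-10)(7) = 85
T→U: (-10)(-6) − (-6)(-5) = 30
U→V: (-6)(-10) − (-7)(-6) = 18
V→W: (-7)(-10) − (7)(-10) = 140
W→P: (7)(7) − (5)(-10) = 99
Σ = 405
Signed area = Σ/2 = 202.5 (positive ⇒ counter-clockwise traversal).

202.5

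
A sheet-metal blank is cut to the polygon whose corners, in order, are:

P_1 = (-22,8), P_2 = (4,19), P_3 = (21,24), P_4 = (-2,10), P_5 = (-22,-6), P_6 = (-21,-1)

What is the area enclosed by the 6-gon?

Σ = (-450) + (-303) + (258) + (232) + (-104) + (-190) = -557
Area = |Σ|/2 = 278.5.

278.5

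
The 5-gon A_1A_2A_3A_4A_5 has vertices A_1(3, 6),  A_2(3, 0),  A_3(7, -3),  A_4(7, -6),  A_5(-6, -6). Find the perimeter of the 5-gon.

|A_1A_2| = √((0)² + (-6)²) = √36 = 6
|A_2A_3| = √((4)² + (-3)²) = √25 = 5
|A_3A_4| = √((0)² + (-3)²) = √9 = 3
|A_4A_5| = √((-13)² + (0)²) = √169 = 13
|A_5A_1| = √((9)² + (12)²) = √225 = 15
Perimeter = 6 + 5 + 3 + 13 + 15 = 42.

42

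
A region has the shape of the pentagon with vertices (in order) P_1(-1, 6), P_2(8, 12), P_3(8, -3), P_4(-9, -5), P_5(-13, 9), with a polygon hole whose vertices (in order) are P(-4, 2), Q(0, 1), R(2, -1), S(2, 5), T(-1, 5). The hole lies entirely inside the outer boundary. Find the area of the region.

Outer boundary:
Σ = (-60) + (-120) + (-67) + (-146) + (-69) = -462
Area = |Σ|/2 = 231.
Hole:
Cross-terms: -4, -2, 12, 15, 18  ⇒  Σ = 39
Area = |Σ|/2 = 19.5.
Net area = 231 − 19.5 = 211.5.

211.5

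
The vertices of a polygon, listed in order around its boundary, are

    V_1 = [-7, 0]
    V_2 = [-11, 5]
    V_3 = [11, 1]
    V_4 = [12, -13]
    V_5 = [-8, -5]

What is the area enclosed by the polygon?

Apply the shoelace formula: 2A = Σ (x_i·y_{i+1} − x_{i+1}·y_i), indices taken mod 5.
Cross-terms: -35, -66, -155, -164, -35  ⇒  Σ = -455
Area = |Σ|/2 = 227.5.

227.5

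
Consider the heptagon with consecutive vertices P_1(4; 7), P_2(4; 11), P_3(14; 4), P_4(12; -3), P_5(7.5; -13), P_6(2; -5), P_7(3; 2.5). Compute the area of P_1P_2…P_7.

163

Apply Gauss's area formula: 2A = Σ (x_i·y_{i+1} − x_{i+1}·y_i), indices taken mod 7.
Σ = (16) + (-138) + (-90) + (-133.5) + (-11.5) + (20) + (11) = -326
Area = |Σ|/2 = 163.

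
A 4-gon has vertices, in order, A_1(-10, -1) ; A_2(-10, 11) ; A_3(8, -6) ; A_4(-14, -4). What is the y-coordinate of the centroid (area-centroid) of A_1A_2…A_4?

Apply the shoelace formula. First the cross-terms c_i = x_i·y_{i+1} − x_{i+1}·y_i:
  -120, -28, -116, -26  ⇒  2A = -290, A = -145.
Then Σ (y_i + y_{i+1})·c_i = -50, so ȳ = -50 / (6·(-145)) = 5/87.

5/87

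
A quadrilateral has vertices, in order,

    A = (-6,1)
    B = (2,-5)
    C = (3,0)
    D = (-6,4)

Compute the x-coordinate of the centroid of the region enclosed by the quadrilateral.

Apply the surveyor's formula. First the cross-terms c_i = x_i·y_{i+1} − x_{i+1}·y_i:
  28, 15, 12, 18  ⇒  2A = 73, A = 36.5.
Then Σ (x_i + x_{i+1})·c_i = -289, so x̄ = -289 / (6·36.5) = -289/219.

-289/219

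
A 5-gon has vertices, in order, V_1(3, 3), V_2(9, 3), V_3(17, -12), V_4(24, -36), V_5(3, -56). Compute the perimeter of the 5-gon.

136

|V_1V_2| = √((6)² + (0)²) = √36 = 6
|V_2V_3| = √((8)² + (-15)²) = √289 = 17
|V_3V_4| = √((7)² + (-24)²) = √625 = 25
|V_4V_5| = √((-21)² + (-20)²) = √841 = 29
|V_5V_1| = √((0)² + (59)²) = √3481 = 59
Perimeter = 6 + 17 + 25 + 29 + 59 = 136.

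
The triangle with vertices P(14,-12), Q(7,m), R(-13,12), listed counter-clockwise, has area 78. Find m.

0

Write out the shoelace sum; only the two edges meeting at Q involve m:
2·Area = [(14·m − 7·(-12)) + (7·12 − (-13)·m)] + -12
       = 27·m + 156 = 156
⇒ m = 0.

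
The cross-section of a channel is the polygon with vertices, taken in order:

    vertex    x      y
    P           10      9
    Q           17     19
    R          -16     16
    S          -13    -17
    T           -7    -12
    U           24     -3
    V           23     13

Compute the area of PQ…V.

948.5

Apply the surveyor's formula: 2A = Σ (x_i·y_{i+1} − x_{i+1}·y_i), indices taken mod 7.
P→Q: (10)(19) − (17)(9) = 37
Q→R: (17)(16) − (-16)(19) = 576
R→S: (-16)(-17) − (-13)(16) = 480
S→T: (-13)(-12) − (-7)(-17) = 37
T→U: (-7)(-3) − (24)(-12) = 309
U→V: (24)(13) − (23)(-3) = 381
V→P: (23)(9) − (10)(13) = 77
Σ = 1897
Area = |Σ|/2 = 948.5.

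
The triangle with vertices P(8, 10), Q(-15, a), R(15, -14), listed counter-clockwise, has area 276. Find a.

Write out the shoelace sum; only the two edges meeting at Q involve a:
2·Area = [(8·a − (-15)·10) + ((-15)·(-14) − 15·a)] + 262
       = -7·a + 622 = 552
⇒ a = 10.

10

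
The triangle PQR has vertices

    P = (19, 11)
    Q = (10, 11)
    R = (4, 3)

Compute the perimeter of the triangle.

|PQ| = √((-9)² + (0)²) = √81 = 9
|QR| = √((-6)² + (-8)²) = √100 = 10
|RP| = √((15)² + (8)²) = √289 = 17
Perimeter = 9 + 10 + 17 = 36.

36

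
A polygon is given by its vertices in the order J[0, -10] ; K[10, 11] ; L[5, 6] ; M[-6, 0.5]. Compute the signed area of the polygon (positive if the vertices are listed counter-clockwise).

101.75

Σ = (100) + (5) + (38.5) + (60) = 203.5
Signed area = Σ/2 = 101.75 (positive ⇒ counter-clockwise traversal).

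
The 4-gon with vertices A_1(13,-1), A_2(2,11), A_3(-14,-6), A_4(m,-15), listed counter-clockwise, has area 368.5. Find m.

9

Write out the shoelace sum; only the two edges meeting at A_4 involve m:
2·Area = [((-14)·(-15) − m·(-6)) + (m·(-1) − 13·(-15))] + 287
       = 5·m + 692 = 737
⇒ m = 9.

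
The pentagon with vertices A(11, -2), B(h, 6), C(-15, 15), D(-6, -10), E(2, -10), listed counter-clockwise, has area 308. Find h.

The doubled signed area Σ (x_i y_{i+1} − x_{i+1} y_i) is linear in h.
With h=0 it equals 582; the coefficient of h is 17 (from the two edges through B).
So 17·h + 582 = 2·308 = 616 ⇒ h = 2.

2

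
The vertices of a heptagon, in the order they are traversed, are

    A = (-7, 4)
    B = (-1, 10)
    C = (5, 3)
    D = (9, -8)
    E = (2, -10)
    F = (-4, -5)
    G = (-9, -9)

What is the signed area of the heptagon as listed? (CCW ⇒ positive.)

-209

Apply Gauss's area formula: 2A = Σ (x_i·y_{i+1} − x_{i+1}·y_i), indices taken mod 7.
Cross-terms: -66, -53, -67, -74, -50, -9, -99  ⇒  Σ = -418
Signed area = Σ/2 = -209 (negative ⇒ clockwise traversal).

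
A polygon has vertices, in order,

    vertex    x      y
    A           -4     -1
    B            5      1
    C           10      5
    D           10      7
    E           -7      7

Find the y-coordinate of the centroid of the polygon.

1103/285

Apply the surveyor's formula. First the cross-terms c_i = x_i·y_{i+1} − x_{i+1}·y_i:
  1, 15, 20, 119, 35  ⇒  2A = 190, A = 95.
Then Σ (y_i + y_{i+1})·c_i = 2206, so ȳ = 2206 / (6·95) = 1103/285.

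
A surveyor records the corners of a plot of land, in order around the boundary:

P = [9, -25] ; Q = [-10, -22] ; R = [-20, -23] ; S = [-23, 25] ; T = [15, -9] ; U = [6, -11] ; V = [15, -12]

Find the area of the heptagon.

1070

Apply the shoelace (surveyor's) formula: 2A = Σ (x_i·y_{i+1} − x_{i+1}·y_i), indices taken mod 7.
Cross-terms: -448, -210, -1029, -168, -111, 93, -267  ⇒  Σ = -2140
Area = |Σ|/2 = 1070.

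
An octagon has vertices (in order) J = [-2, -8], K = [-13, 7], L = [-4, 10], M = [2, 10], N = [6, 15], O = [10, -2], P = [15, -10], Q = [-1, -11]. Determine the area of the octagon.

Apply the shoelace formula: 2A = Σ (x_i·y_{i+1} − x_{i+1}·y_i), indices taken mod 8.
J→K: (-2)(7) − (-13)(-8) = -118
K→L: (-13)(10) − (-4)(7) = -102
L→M: (-4)(10) − (2)(10) = -60
M→N: (2)(15) − (6)(10) = -30
N→O: (6)(-2) − (10)(15) = -162
O→P: (10)(-10) − (15)(-2) = -70
P→Q: (15)(-11) − (-1)(-10) = -175
Q→J: (-1)(-8) − (-2)(-11) = -14
Σ = -731
Area = |Σ|/2 = 365.5.

365.5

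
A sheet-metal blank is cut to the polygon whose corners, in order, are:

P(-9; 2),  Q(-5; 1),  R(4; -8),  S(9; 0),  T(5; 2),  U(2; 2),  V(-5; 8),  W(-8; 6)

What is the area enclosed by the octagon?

Apply the shoelace formula: 2A = Σ (x_i·y_{i+1} − x_{i+1}·y_i), indices taken mod 8.
Cross-terms: 1, 36, 72, 18, 6, 26, 34, 38  ⇒  Σ = 231
Area = |Σ|/2 = 115.5.

115.5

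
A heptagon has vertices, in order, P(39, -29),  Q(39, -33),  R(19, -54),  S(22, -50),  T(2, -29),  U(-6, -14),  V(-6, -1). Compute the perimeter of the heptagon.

150

|PQ| = √((0)² + (-4)²) = √16 = 4
|QR| = √((-20)² + (-21)²) = √841 = 29
|RS| = √((3)² + (4)²) = √25 = 5
|ST| = √((-20)² + (21)²) = √841 = 29
|TU| = √((-8)² + (15)²) = √289 = 17
|UV| = √((0)² + (13)²) = √169 = 13
|VP| = √((45)² + (-28)²) = √2809 = 53
Perimeter = 4 + 29 + 5 + 29 + 17 + 13 + 53 = 150.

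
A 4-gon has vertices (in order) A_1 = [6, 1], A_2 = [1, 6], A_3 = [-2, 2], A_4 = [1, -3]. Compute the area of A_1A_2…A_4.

Cross-terms: 35, 14, 4, 19  ⇒  Σ = 72
Area = |Σ|/2 = 36.

36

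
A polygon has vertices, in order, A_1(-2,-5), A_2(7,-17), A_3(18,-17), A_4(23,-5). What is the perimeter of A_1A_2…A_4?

|A_1A_2| = √((9)² + (-12)²) = √225 = 15
|A_2A_3| = √((11)² + (0)²) = √121 = 11
|A_3A_4| = √((5)² + (12)²) = √169 = 13
|A_4A_1| = √((-25)² + (0)²) = √625 = 25
Perimeter = 15 + 11 + 13 + 25 = 64.

64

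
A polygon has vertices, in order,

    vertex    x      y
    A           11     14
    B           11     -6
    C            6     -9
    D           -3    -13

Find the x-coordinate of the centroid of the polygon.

Apply the surveyor's formula. First the cross-terms c_i = x_i·y_{i+1} − x_{i+1}·y_i:
  -220, -63, -105, 101  ⇒  2A = -287, A = -143.5.
Then Σ (x_i + x_{i+1})·c_i = -5418, so x̄ = -5418 / (6·(-143.5)) = 258/41.

258/41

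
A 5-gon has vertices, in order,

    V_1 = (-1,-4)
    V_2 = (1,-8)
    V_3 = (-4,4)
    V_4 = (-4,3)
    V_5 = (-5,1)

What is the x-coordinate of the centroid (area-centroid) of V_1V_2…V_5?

Apply the surveyor's formula. First the cross-terms c_i = x_i·y_{i+1} − x_{i+1}·y_i:
  12, -28, 4, 11, 21  ⇒  2A = 20, A = 10.
Then Σ (x_i + x_{i+1})·c_i = -173, so x̄ = -173 / (6·10) = -173/60.

-173/60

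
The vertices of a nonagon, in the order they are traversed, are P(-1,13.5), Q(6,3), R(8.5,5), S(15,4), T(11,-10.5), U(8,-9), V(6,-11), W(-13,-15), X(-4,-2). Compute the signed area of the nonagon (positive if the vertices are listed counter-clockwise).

Apply Gauss's area formula: 2A = Σ (x_i·y_{i+1} − x_{i+1}·y_i), indices taken mod 9.
Σ = (-84) + (4.5) + (-41) + (-201.5) + (-15) + (-34) + (-233) + (-34) + (-56) = -694
Signed area = Σ/2 = -347 (negative ⇒ clockwise traversal).

-347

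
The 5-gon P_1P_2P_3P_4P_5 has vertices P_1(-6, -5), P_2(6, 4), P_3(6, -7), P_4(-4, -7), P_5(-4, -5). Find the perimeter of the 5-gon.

|P_1P_2| = √((12)² + (9)²) = √225 = 15
|P_2P_3| = √((0)² + (-11)²) = √121 = 11
|P_3P_4| = √((-10)² + (0)²) = √100 = 10
|P_4P_5| = √((0)² + (2)²) = √4 = 2
|P_5P_1| = √((-2)² + (0)²) = √4 = 2
Perimeter = 15 + 11 + 10 + 2 + 2 = 40.

40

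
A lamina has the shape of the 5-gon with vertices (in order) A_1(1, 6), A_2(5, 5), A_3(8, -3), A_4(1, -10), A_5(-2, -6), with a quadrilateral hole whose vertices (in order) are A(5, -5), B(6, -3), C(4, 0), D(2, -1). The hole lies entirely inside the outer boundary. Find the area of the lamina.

85.5

Outer boundary:
Apply the shoelace (surveyor's) formula: 2A = Σ (x_i·y_{i+1} − x_{i+1}·y_i), indices taken mod 5.
Cross-terms: -25, -55, -77, -26, -6  ⇒  Σ = -189
Area = |Σ|/2 = 94.5.
Hole:
Apply Gauss's area formula: 2A = Σ (x_i·y_{i+1} − x_{i+1}·y_i), indices taken mod 4.
Σ = (15) + (12) + (-4) + (-5) = 18
Area = |Σ|/2 = 9.
Net area = 94.5 − 9 = 85.5.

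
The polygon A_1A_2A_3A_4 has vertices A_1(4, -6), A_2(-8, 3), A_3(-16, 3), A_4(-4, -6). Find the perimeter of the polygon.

|A_1A_2| = √((-12)² + (9)²) = √225 = 15
|A_2A_3| = √((-8)² + (0)²) = √64 = 8
|A_3A_4| = √((12)² + (-9)²) = √225 = 15
|A_4A_1| = √((8)² + (0)²) = √64 = 8
Perimeter = 15 + 8 + 15 + 8 = 46.

46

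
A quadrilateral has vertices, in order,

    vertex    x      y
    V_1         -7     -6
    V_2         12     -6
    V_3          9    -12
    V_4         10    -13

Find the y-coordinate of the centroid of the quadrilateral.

Apply the shoelace (surveyor's) formula. First the cross-terms c_i = x_i·y_{i+1} − x_{i+1}·y_i:
  114, -90, 3, -151  ⇒  2A = -124, A = -62.
Then Σ (y_i + y_{i+1})·c_i = 3046, so ȳ = 3046 / (6·(-62)) = -1523/186.

-1523/186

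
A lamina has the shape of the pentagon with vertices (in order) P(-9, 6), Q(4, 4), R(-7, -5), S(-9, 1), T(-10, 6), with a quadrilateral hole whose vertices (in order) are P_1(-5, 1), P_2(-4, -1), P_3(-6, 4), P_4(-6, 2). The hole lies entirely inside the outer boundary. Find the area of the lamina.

75.5

Outer boundary:
Cross-terms: -60, 8, -52, -44, -6  ⇒  Σ = -154
Area = |Σ|/2 = 77.
Hole:
Apply the surveyor's formula: 2A = Σ (x_i·y_{i+1} − x_{i+1}·y_i), indices taken mod 4.
Σ = (9) + (-22) + (12) + (4) = 3
Area = |Σ|/2 = 1.5.
Net area = 77 − 1.5 = 75.5.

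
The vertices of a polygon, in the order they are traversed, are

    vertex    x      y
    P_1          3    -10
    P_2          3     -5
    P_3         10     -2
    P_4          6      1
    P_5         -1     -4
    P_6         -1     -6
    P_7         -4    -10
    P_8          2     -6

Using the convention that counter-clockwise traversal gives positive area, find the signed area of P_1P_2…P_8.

44

Σ = (15) + (44) + (22) + (-23) + (2) + (-14) + (44) + (-2) = 88
Signed area = Σ/2 = 44 (positive ⇒ counter-clockwise traversal).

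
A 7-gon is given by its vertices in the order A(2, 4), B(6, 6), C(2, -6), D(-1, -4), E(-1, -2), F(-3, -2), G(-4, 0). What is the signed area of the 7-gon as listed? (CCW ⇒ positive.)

Apply Gauss's area formula: 2A = Σ (x_i·y_{i+1} − x_{i+1}·y_i), indices taken mod 7.
A→B: (2)(6) − (6)(4) = -12
B→C: (6)(-6) − (2)(6) = -48
C→D: (2)(-4) − (-1)(-6) = -14
D→E: (-1)(-2) − (-1)(-4) = -2
E→F: (-1)(-2) − (-3)(-2) = -4
F→G: (-3)(0) − (-4)(-2) = -8
G→A: (-4)(4) − (2)(0) = -16
Σ = -104
Signed area = Σ/2 = -52 (negative ⇒ clockwise traversal).

-52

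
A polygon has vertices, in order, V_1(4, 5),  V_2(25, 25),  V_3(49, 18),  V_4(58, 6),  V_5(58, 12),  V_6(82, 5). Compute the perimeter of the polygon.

178

|V_1V_2| = √((21)² + (20)²) = √841 = 29
|V_2V_3| = √((24)² + (-7)²) = √625 = 25
|V_3V_4| = √((9)² + (-12)²) = √225 = 15
|V_4V_5| = √((0)² + (6)²) = √36 = 6
|V_5V_6| = √((24)² + (-7)²) = √625 = 25
|V_6V_1| = √((-78)² + (0)²) = √6084 = 78
Perimeter = 29 + 25 + 15 + 6 + 25 + 78 = 178.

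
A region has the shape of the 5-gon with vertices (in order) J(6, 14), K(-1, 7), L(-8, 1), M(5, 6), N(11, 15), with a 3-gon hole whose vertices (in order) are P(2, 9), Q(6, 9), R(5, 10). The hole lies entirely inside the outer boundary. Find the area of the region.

63.5

Outer boundary:
Cross-terms: 56, 55, -53, 9, 64  ⇒  Σ = 131
Area = |Σ|/2 = 65.5.
Hole:
P→Q: (2)(9) − (6)(9) = -36
Q→R: (6)(10) − (5)(9) = 15
R→P: (5)(9) − (2)(10) = 25
Σ = 4
Area = |Σ|/2 = 2.
Net area = 65.5 − 2 = 63.5.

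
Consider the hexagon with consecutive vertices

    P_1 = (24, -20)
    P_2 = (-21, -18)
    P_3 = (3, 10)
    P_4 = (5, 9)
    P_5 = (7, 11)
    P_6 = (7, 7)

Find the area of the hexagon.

Apply the shoelace (surveyor's) formula: 2A = Σ (x_i·y_{i+1} − x_{i+1}·y_i), indices taken mod 6.
P_1→P_2: (24)(-18) − (-21)(-20) = -852
P_2→P_3: (-21)(10) − (3)(-18) = -156
P_3→P_4: (3)(9) − (5)(10) = -23
P_4→P_5: (5)(11) − (7)(9) = -8
P_5→P_6: (7)(7) − (7)(11) = -28
P_6→P_1: (7)(-20) − (24)(7) = -308
Σ = -1375
Area = |Σ|/2 = 687.5.

687.5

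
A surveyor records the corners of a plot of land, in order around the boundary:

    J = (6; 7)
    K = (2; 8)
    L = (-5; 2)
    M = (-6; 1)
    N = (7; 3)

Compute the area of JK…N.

Apply Gauss's area formula: 2A = Σ (x_i·y_{i+1} − x_{i+1}·y_i), indices taken mod 5.
Σ = (34) + (44) + (7) + (-25) + (31) = 91
Area = |Σ|/2 = 45.5.

45.5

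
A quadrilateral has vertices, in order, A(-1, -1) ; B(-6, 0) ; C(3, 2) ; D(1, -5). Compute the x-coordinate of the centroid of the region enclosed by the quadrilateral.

-10/123

Apply Gauss's area formula. First the cross-terms c_i = x_i·y_{i+1} − x_{i+1}·y_i:
  -6, -12, -17, -6  ⇒  2A = -41, A = -20.5.
Then Σ (x_i + x_{i+1})·c_i = 10, so x̄ = 10 / (6·(-20.5)) = -10/123.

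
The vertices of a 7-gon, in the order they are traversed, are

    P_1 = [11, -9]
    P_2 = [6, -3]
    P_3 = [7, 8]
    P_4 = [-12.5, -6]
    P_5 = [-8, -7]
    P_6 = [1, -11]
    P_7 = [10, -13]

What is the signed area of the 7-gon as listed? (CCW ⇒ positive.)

216.25

Apply the shoelace (surveyor's) formula: 2A = Σ (x_i·y_{i+1} − x_{i+1}·y_i), indices taken mod 7.
Cross-terms: 21, 69, 58, 39.5, 95, 97, 53  ⇒  Σ = 432.5
Signed area = Σ/2 = 216.25 (positive ⇒ counter-clockwise traversal).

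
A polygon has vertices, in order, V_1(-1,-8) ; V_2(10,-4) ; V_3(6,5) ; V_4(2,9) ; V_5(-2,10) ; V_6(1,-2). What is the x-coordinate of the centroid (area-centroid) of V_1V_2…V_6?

Apply the surveyor's formula. First the cross-terms c_i = x_i·y_{i+1} − x_{i+1}·y_i:
  84, 74, 44, 38, -6, -10  ⇒  2A = 224, A = 112.
Then Σ (x_i + x_{i+1})·c_i = 2298, so x̄ = 2298 / (6·112) = 383/112.

383/112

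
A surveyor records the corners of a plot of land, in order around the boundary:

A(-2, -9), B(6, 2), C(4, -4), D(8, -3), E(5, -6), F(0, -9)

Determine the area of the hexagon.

Apply the surveyor's formula: 2A = Σ (x_i·y_{i+1} − x_{i+1}·y_i), indices taken mod 6.
Cross-terms: 50, -32, 20, -33, -45, -18  ⇒  Σ = -58
Area = |Σ|/2 = 29.

29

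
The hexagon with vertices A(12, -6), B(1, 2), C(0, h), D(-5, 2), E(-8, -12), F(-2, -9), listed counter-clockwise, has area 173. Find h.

12

The doubled signed area Σ (x_i y_{i+1} − x_{i+1} y_i) is linear in h.
With h=0 it equals 274; the coefficient of h is 6 (from the two edges through C).
So 6·h + 274 = 2·173 = 346 ⇒ h = 12.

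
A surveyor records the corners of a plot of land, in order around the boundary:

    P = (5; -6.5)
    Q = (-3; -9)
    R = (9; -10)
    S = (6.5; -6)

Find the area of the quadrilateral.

22.625

Apply Gauss's area formula: 2A = Σ (x_i·y_{i+1} − x_{i+1}·y_i), indices taken mod 4.
Σ = (-64.5) + (111) + (11) + (-12.25) = 45.25
Area = |Σ|/2 = 22.625.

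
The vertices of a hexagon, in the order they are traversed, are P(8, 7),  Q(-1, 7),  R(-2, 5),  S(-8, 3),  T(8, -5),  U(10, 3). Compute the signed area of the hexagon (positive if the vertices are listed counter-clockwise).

121

Apply Gauss's area formula: 2A = Σ (x_i·y_{i+1} − x_{i+1}·y_i), indices taken mod 6.
Σ = (63) + (9) + (34) + (16) + (74) + (46) = 242
Signed area = Σ/2 = 121 (positive ⇒ counter-clockwise traversal).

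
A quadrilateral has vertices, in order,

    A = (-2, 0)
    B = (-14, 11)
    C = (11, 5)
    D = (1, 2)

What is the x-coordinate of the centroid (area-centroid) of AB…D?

-1.953125

Apply the surveyor's formula. First the cross-terms c_i = x_i·y_{i+1} − x_{i+1}·y_i:
  -22, -191, 17, 4  ⇒  2A = -192, A = -96.
Then Σ (x_i + x_{i+1})·c_i = 1125, so x̄ = 1125 / (6·(-96)) = -1.953125.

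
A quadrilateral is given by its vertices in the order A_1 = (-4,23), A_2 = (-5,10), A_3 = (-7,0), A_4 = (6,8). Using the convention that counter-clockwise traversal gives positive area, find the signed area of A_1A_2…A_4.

Apply the shoelace (surveyor's) formula: 2A = Σ (x_i·y_{i+1} − x_{i+1}·y_i), indices taken mod 4.
Cross-terms: 75, 70, -56, 170  ⇒  Σ = 259
Signed area = Σ/2 = 129.5 (positive ⇒ counter-clockwise traversal).

129.5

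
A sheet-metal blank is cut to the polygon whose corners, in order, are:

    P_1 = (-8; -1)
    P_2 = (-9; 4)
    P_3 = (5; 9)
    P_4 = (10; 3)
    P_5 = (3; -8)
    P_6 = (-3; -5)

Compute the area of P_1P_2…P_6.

191

Apply the surveyor's formula: 2A = Σ (x_i·y_{i+1} − x_{i+1}·y_i), indices taken mod 6.
Σ = (-41) + (-101) + (-75) + (-89) + (-39) + (-37) = -382
Area = |Σ|/2 = 191.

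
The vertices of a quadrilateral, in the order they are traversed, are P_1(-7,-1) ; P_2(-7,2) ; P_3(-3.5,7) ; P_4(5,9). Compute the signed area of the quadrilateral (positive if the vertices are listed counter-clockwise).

Apply the shoelace (surveyor's) formula: 2A = Σ (x_i·y_{i+1} − x_{i+1}·y_i), indices taken mod 4.
Σ = (-21) + (-42) + (-66.5) + (58) = -71.5
Signed area = Σ/2 = -35.75 (negative ⇒ clockwise traversal).

-35.75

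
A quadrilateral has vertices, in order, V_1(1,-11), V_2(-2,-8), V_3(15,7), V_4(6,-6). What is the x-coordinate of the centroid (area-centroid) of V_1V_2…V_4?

Apply the surveyor's formula. First the cross-terms c_i = x_i·y_{i+1} − x_{i+1}·y_i:
  -30, 106, -132, -60  ⇒  2A = -116, A = -58.
Then Σ (x_i + x_{i+1})·c_i = -1784, so x̄ = -1784 / (6·(-58)) = 446/87.

446/87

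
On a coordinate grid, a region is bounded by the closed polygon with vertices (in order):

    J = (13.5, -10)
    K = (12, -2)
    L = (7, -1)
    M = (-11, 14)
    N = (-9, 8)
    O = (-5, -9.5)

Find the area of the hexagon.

Apply the shoelace formula: 2A = Σ (x_i·y_{i+1} − x_{i+1}·y_i), indices taken mod 6.
J→K: (13.5)(-2) − (12)(-10) = 93
K→L: (12)(-1) − (7)(-2) = 2
L→M: (7)(14) − (-11)(-1) = 87
M→N: (-11)(8) − (-9)(14) = 38
N→O: (-9)(-9.5) − (-5)(8) = 125.5
O→J: (-5)(-10) − (13.5)(-9.5) = 178.25
Σ = 523.75
Area = |Σ|/2 = 261.875.

261.875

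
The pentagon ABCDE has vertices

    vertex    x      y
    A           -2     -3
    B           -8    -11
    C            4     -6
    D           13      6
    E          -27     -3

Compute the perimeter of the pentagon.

104

|AB| = √((-6)² + (-8)²) = √100 = 10
|BC| = √((12)² + (5)²) = √169 = 13
|CD| = √((9)² + (12)²) = √225 = 15
|DE| = √((-40)² + (-9)²) = √1681 = 41
|EA| = √((25)² + (0)²) = √625 = 25
Perimeter = 10 + 13 + 15 + 41 + 25 = 104.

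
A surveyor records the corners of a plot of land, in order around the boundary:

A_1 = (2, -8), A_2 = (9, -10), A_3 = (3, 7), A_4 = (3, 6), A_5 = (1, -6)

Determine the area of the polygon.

61

Apply the surveyor's formula: 2A = Σ (x_i·y_{i+1} − x_{i+1}·y_i), indices taken mod 5.
Cross-terms: 52, 93, -3, -24, 4  ⇒  Σ = 122
Area = |Σ|/2 = 61.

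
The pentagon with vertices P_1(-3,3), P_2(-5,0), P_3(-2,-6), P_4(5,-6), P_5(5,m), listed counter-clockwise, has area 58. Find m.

-2

Write out the shoelace sum; only the two edges meeting at P_5 involve m:
2·Area = [(5·m − 5·(-6)) + (5·3 − (-3)·m)] + 87
       = 8·m + 132 = 116
⇒ m = -2.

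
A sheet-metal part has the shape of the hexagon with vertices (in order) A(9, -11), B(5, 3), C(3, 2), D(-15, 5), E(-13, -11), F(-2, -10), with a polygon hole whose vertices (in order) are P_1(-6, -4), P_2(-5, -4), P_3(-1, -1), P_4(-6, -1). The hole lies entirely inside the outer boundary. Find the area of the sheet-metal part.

Outer boundary:
Apply the shoelace formula: 2A = Σ (x_i·y_{i+1} − x_{i+1}·y_i), indices taken mod 6.
A→B: (9)(3) − (5)(-11) = 82
B→C: (5)(2) − (3)(3) = 1
C→D: (3)(5) − (-15)(2) = 45
D→E: (-15)(-11) − (-13)(5) = 230
E→F: (-13)(-10) − (-2)(-11) = 108
F→A: (-2)(-11) − (9)(-10) = 112
Σ = 578
Area = |Σ|/2 = 289.
Hole:
P_1→P_2: (-6)(-4) − (-5)(-4) = 4
P_2→P_3: (-5)(-1) − (-1)(-4) = 1
P_3→P_4: (-1)(-1) − (-6)(-1) = -5
P_4→P_1: (-6)(-4) − (-6)(-1) = 18
Σ = 18
Area = |Σ|/2 = 9.
Net area = 289 − 9 = 280.

280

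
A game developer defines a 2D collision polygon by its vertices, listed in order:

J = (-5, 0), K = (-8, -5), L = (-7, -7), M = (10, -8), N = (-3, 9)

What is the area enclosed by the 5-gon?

J→K: (-5)(-5) − (-8)(0) = 25
K→L: (-8)(-7) − (-7)(-5) = 21
L→M: (-7)(-8) − (10)(-7) = 126
M→N: (10)(9) − (-3)(-8) = 66
N→J: (-3)(0) − (-5)(9) = 45
Σ = 283
Area = |Σ|/2 = 141.5.

141.5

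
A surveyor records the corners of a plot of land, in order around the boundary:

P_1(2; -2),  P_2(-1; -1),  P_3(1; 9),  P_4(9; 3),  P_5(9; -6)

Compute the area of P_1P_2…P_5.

Apply the shoelace (surveyor's) formula: 2A = Σ (x_i·y_{i+1} − x_{i+1}·y_i), indices taken mod 5.
Σ = (-4) + (-8) + (-78) + (-81) + (-6) = -177
Area = |Σ|/2 = 88.5.

88.5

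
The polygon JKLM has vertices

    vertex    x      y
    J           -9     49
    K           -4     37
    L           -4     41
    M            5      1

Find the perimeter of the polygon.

108

|JK| = √((5)² + (-12)²) = √169 = 13
|KL| = √((0)² + (4)²) = √16 = 4
|LM| = √((9)² + (-40)²) = √1681 = 41
|MJ| = √((-14)² + (48)²) = √2500 = 50
Perimeter = 13 + 4 + 41 + 50 = 108.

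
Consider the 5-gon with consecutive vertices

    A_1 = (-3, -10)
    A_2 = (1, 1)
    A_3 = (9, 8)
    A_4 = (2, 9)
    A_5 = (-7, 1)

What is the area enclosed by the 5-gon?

104.5

A_1→A_2: (-3)(1) − (1)(-10) = 7
A_2→A_3: (1)(8) − (9)(1) = -1
A_3→A_4: (9)(9) − (2)(8) = 65
A_4→A_5: (2)(1) − (-7)(9) = 65
A_5→A_1: (-7)(-10) − (-3)(1) = 73
Σ = 209
Area = |Σ|/2 = 104.5.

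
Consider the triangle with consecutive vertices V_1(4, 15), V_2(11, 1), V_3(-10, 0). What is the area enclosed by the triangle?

150.5

Σ = (-161) + (10) + (-150) = -301
Area = |Σ|/2 = 150.5.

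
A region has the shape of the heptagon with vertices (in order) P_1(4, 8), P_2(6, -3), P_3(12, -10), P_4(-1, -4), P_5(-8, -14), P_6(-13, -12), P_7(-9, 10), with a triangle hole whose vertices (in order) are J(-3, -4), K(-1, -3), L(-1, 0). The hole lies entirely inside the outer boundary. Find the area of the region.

295

Outer boundary:
Apply the surveyor's formula: 2A = Σ (x_i·y_{i+1} − x_{i+1}·y_i), indices taken mod 7.
P_1→P_2: (4)(-3) − (6)(8) = -60
P_2→P_3: (6)(-10) − (12)(-3) = -24
P_3→P_4: (12)(-4) − (-1)(-10) = -58
P_4→P_5: (-1)(-14) − (-8)(-4) = -18
P_5→P_6: (-8)(-12) − (-13)(-14) = -86
P_6→P_7: (-13)(10) − (-9)(-12) = -238
P_7→P_1: (-9)(8) − (4)(10) = -112
Σ = -596
Area = |Σ|/2 = 298.
Hole:
Apply the shoelace formula: 2A = Σ (x_i·y_{i+1} − x_{i+1}·y_i), indices taken mod 3.
Σ = (5) + (-3) + (4) = 6
Area = |Σ|/2 = 3.
Net area = 298 − 3 = 295.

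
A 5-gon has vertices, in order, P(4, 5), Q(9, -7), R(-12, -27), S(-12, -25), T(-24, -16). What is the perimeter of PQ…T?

94

|PQ| = √((5)² + (-12)²) = √169 = 13
|QR| = √((-21)² + (-20)²) = √841 = 29
|RS| = √((0)² + (2)²) = √4 = 2
|ST| = √((-12)² + (9)²) = √225 = 15
|TP| = √((28)² + (21)²) = √1225 = 35
Perimeter = 13 + 29 + 2 + 15 + 35 = 94.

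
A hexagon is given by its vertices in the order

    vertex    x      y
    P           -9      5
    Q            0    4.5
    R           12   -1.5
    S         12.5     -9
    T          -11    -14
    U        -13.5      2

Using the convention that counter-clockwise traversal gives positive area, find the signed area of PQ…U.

Apply the shoelace formula: 2A = Σ (x_i·y_{i+1} − x_{i+1}·y_i), indices taken mod 6.
P→Q: (-9)(4.5) − (0)(5) = -40.5
Q→R: (0)(-1.5) − (12)(4.5) = -54
R→S: (12)(-9) − (12.5)(-1.5) = -89.25
S→T: (12.5)(-14) − (-11)(-9) = -274
T→U: (-11)(2) − (-13.5)(-14) = -211
U→P: (-13.5)(5) − (-9)(2) = -49.5
Σ = -718.25
Signed area = Σ/2 = -359.125 (negative ⇒ clockwise traversal).

-359.125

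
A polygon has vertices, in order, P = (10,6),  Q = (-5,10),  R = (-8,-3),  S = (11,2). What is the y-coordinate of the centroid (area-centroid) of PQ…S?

Apply the shoelace (surveyor's) formula. First the cross-terms c_i = x_i·y_{i+1} − x_{i+1}·y_i:
  130, 95, 17, 46  ⇒  2A = 288, A = 144.
Then Σ (y_i + y_{i+1})·c_i = 3096, so ȳ = 3096 / (6·144) = 43/12.

43/12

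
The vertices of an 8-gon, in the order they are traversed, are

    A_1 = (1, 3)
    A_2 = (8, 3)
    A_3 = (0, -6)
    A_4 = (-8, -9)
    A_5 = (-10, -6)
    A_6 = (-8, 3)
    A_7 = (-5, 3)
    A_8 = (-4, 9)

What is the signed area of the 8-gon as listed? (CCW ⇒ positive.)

-150

A_1→A_2: (1)(3) − (8)(3) = -21
A_2→A_3: (8)(-6) − (0)(3) = -48
A_3→A_4: (0)(-9) − (-8)(-6) = -48
A_4→A_5: (-8)(-6) − (-10)(-9) = -42
A_5→A_6: (-10)(3) − (-8)(-6) = -78
A_6→A_7: (-8)(3) − (-5)(3) = -9
A_7→A_8: (-5)(9) − (-4)(3) = -33
A_8→A_1: (-4)(3) − (1)(9) = -21
Σ = -300
Signed area = Σ/2 = -150 (negative ⇒ clockwise traversal).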